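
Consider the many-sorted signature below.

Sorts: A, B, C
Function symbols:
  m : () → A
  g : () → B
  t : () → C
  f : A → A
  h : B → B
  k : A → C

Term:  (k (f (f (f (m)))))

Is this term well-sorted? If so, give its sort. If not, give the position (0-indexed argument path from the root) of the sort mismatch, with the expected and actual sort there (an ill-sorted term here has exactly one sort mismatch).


well-sorted; sort = C

        (m) : A
      (f (m)) : A
    (f (f (m))) : A
  (f (f (f (m)))) : A
(k (f (f (f (m))))) : C


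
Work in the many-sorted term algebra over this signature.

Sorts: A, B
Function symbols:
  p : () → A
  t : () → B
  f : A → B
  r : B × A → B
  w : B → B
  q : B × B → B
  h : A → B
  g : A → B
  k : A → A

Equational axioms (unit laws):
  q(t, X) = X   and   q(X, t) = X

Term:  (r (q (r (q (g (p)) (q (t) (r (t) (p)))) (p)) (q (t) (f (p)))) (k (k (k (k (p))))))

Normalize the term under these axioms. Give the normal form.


1. (r (q (r (q (g (p)) (q (t) (r (t) (p)))) (p)) (q (t) (f (p)))) (k (k (k (k (p))))))  →  (r (q (r (q (g (p)) (r (t) (p))) (p)) (q (t) (f (p)))) (k (k (k (k (p))))))
2. (r (q (r (q (g (p)) (r (t) (p))) (p)) (q (t) (f (p)))) (k (k (k (k (p))))))  →  (r (q (r (q (g (p)) (r (t) (p))) (p)) (f (p))) (k (k (k (k (p))))))

normal form = (r (q (r (q (g (p)) (r (t) (p))) (p)) (f (p))) (k (k (k (k (p))))))


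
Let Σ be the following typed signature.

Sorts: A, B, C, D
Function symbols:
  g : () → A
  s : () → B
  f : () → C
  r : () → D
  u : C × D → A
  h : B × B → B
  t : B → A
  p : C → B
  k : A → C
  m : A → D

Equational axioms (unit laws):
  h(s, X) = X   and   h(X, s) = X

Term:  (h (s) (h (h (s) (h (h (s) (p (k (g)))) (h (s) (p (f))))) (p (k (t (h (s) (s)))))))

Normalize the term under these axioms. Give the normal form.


1. (h (s) (h (h (s) (h (h (s) (p (k (g)))) (h (s) (p (f))))) (p (k (t (h (s) (s)))))))  →  (h (h (s) (h (h (s) (p (k (g)))) (h (s) (p (f))))) (p (k (t (h (s) (s))))))
2. (h (h (s) (h (h (s) (p (k (g)))) (h (s) (p (f))))) (p (k (t (h (s) (s))))))  →  (h (h (h (s) (p (k (g)))) (h (s) (p (f)))) (p (k (t (h (s) (s))))))
3. (h (h (h (s) (p (k (g)))) (h (s) (p (f)))) (p (k (t (h (s) (s))))))  →  (h (h (p (k (g))) (h (s) (p (f)))) (p (k (t (h (s) (s))))))
4. (h (h (p (k (g))) (h (s) (p (f)))) (p (k (t (h (s) (s))))))  →  (h (h (p (k (g))) (p (f))) (p (k (t (h (s) (s))))))
5. (h (h (p (k (g))) (p (f))) (p (k (t (h (s) (s))))))  →  (h (h (p (k (g))) (p (f))) (p (k (t (s)))))

normal form = (h (h (p (k (g))) (p (f))) (p (k (t (s)))))


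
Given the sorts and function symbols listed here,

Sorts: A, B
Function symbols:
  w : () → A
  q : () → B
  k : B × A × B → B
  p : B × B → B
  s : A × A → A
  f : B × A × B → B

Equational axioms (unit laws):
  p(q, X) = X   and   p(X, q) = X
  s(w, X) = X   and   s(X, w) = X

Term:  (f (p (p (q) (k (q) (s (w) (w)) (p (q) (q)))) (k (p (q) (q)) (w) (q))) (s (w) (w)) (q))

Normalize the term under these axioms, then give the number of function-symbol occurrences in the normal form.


1. (f (p (p (q) (k (q) (s (w) (w)) (p (q) (q)))) (k (p (q) (q)) (w) (q))) (s (w) (w)) (q))  →  (f (p (k (q) (s (w) (w)) (p (q) (q))) (k (p (q) (q)) (w) (q))) (s (w) (w)) (q))
2. (f (p (k (q) (s (w) (w)) (p (q) (q))) (k (p (q) (q)) (w) (q))) (s (w) (w)) (q))  →  (f (p (k (q) (w) (p (q) (q))) (k (p (q) (q)) (w) (q))) (s (w) (w)) (q))
3. (f (p (k (q) (w) (p (q) (q))) (k (p (q) (q)) (w) (q))) (s (w) (w)) (q))  →  (f (p (k (q) (w) (q)) (k (p (q) (q)) (w) (q))) (s (w) (w)) (q))
4. (f (p (k (q) (w) (q)) (k (p (q) (q)) (w) (q))) (s (w) (w)) (q))  →  (f (p (k (q) (w) (q)) (k (q) (w) (q))) (s (w) (w)) (q))
5. (f (p (k (q) (w) (q)) (k (q) (w) (q))) (s (w) (w)) (q))  →  (f (p (k (q) (w) (q)) (k (q) (w) (q))) (w) (q))
normal form: (f (p (k (q) (w) (q)) (k (q) (w) (q))) (w) (q))

size = 12


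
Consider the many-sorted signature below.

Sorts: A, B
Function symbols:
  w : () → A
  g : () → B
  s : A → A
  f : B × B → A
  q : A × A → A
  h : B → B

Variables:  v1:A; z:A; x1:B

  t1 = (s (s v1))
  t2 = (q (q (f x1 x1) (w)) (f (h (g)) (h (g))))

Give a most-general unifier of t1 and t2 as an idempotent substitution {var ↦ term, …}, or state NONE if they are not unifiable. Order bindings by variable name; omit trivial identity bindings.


NONE (not unifiable)

head clash or occurs-check failure — not unifiable


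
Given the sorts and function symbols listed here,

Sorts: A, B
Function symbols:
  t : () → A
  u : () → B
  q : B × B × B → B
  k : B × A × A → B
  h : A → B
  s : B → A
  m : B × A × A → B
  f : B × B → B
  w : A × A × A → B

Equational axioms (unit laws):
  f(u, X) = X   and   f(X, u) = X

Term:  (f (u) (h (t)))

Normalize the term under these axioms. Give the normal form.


normal form = (h (t))

1. (f (u) (h (t)))  →  (h (t))


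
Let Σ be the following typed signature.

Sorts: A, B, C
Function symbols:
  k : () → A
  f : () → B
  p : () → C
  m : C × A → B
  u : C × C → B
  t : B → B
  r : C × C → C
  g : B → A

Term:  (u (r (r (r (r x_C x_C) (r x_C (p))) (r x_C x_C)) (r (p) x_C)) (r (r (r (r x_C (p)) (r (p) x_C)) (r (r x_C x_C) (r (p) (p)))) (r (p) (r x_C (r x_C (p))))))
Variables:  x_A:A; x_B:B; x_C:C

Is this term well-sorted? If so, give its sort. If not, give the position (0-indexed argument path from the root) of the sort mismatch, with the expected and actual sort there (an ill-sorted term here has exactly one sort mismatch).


well-sorted; sort = B

          x_C : C
          x_C : C
        (r x_C x_C) : C
          x_C : C
          (p) : C
        (r x_C (p)) : C
      (r (r x_C x_C) (r x_C (p))) : C
        x_C : C
        x_C : C
      (r x_C x_C) : C
    (r (r (r x_C x_C) (r x_C (p))) (r x_C x_C)) : C
      (p) : C
      x_C : C
    (r (p) x_C) : C
  (r (r (r (r x_C x_C) (r x_C (p))) (r x_C x_C)) (r (p) x_C)) : C
          x_C : C
          (p) : C
        (r x_C (p)) : C
          (p) : C
          x_C : C
        (r (p) x_C) : C
      (r (r x_C (p)) (r (p) x_C)) : C
          x_C : C
          x_C : C
        (r x_C x_C) : C
          (p) : C
          (p) : C
        (r (p) (p)) : C
      (r (r x_C x_C) (r (p) (p))) : C
    (r (r (r x_C (p)) (r (p) x_C)) (r (r x_C x_C) (r (p) (p)))) : C
      (p) : C
        x_C : C
          x_C : C
          (p) : C
        (r x_C (p)) : C
      (r x_C (r x_C (p))) : C
    (r (p) (r x_C (r x_C (p)))) : C
  (r (r (r (r x_C (p)) (r (p) x_C)) (r (r x_C x_C) (r (p) (p)))) (r (p) (r x_C (r x_C (p))))) : C
(u (r (r (r (r x_C x_C) (r x_C (p))) (r x_C x_C)) (r (p) x_C)) (r (r (r (r x_C (p)) (r (p) x_C)) (r (r x_C x_C) (r (p) (p)))) (r (p) (r x_C (r x_C (p)))))) : B


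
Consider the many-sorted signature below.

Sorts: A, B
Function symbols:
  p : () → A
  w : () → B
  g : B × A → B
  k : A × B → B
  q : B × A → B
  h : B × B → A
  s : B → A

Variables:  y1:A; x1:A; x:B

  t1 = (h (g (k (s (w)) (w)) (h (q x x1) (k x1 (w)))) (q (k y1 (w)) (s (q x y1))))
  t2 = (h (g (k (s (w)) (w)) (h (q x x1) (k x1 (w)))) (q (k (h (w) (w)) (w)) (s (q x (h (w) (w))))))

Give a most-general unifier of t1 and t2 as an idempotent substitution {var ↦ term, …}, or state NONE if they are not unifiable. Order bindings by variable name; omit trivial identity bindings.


{y1 ↦ (h (w) (w))}


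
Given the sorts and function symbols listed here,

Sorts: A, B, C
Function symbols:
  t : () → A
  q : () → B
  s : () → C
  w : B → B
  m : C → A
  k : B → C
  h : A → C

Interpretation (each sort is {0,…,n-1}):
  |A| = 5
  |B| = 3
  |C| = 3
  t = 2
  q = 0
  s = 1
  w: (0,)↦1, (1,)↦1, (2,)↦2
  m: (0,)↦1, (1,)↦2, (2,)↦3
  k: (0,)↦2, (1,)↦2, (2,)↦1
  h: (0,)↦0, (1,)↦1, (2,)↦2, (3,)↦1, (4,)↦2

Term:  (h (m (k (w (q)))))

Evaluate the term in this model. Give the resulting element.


value = 1

  q = 0
  (w (q)) = w(0,) = 1
  (k (w (q))) = k(1,) = 2
  (m (k (w (q)))) = m(2,) = 3
  (h (m (k (w (q))))) = h(3,) = 1


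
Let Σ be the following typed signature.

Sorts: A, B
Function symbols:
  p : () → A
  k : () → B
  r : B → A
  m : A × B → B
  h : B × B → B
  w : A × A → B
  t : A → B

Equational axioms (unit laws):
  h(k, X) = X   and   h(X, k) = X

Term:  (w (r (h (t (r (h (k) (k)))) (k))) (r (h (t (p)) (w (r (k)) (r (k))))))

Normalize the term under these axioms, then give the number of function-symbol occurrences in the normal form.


size = 14

1. (w (r (h (t (r (h (k) (k)))) (k))) (r (h (t (p)) (w (r (k)) (r (k))))))  →  (w (r (t (r (h (k) (k))))) (r (h (t (p)) (w (r (k)) (r (k))))))
2. (w (r (t (r (h (k) (k))))) (r (h (t (p)) (w (r (k)) (r (k))))))  →  (w (r (t (r (k)))) (r (h (t (p)) (w (r (k)) (r (k))))))
normal form: (w (r (t (r (k)))) (r (h (t (p)) (w (r (k)) (r (k))))))


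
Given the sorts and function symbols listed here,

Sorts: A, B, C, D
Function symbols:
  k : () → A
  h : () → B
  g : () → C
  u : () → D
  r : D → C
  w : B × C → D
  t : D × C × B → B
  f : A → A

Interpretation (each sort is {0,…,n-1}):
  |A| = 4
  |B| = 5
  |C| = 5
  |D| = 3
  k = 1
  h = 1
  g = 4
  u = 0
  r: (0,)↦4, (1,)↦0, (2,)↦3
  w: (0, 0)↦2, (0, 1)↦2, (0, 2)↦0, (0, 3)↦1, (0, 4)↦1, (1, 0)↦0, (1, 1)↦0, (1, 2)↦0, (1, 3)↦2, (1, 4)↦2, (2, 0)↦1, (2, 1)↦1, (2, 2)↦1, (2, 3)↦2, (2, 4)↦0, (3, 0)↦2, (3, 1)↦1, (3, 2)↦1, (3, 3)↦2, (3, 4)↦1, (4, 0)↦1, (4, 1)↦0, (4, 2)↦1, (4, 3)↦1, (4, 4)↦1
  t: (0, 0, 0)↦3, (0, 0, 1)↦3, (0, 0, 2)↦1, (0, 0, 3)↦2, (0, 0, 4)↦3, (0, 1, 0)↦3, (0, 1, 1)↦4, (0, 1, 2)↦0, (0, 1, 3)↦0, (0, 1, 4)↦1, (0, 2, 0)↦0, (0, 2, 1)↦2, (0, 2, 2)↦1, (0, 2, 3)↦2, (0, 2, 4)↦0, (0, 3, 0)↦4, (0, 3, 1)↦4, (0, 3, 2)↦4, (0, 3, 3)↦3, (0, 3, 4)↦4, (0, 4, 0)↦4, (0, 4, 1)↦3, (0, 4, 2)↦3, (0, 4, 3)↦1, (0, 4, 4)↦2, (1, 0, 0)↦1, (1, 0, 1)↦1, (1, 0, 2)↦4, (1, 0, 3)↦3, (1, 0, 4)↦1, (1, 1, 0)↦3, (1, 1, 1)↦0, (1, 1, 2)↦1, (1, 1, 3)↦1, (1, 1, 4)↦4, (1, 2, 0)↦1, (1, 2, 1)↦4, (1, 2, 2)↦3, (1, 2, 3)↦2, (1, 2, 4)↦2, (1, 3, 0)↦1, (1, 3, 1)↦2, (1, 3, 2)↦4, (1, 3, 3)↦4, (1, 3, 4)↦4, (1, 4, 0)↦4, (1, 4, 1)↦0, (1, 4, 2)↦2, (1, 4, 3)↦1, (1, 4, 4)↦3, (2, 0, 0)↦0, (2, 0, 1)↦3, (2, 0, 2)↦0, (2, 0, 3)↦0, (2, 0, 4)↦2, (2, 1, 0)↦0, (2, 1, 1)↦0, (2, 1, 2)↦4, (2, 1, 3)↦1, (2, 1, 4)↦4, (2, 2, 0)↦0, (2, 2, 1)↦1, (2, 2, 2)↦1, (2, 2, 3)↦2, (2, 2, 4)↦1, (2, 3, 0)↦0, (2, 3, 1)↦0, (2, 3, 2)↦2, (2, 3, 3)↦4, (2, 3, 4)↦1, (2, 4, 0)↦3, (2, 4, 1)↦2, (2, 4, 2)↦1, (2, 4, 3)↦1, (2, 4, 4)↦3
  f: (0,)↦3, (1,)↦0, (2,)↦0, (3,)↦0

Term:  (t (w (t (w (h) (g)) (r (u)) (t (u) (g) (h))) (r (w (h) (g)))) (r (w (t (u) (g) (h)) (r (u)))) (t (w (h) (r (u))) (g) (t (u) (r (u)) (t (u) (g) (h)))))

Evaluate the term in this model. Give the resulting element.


  h = 1
  g = 4
  (w (h) (g)) = w(1, 4) = 2
  u = 0
  (r (u)) = r(0,) = 4
  u = 0
  g = 4
  h = 1
  (t (u) (g) (h)) = t(0, 4, 1) = 3
  (t (w (h) (g)) (r (u)) (t (u) (g) (h))) = t(2, 4, 3) = 1
  h = 1
  g = 4
  (w (h) (g)) = w(1, 4) = 2
  (r (w (h) (g))) = r(2,) = 3
  (w (t (w (h) (g)) (r (u)) (t (u) (g) (h))) (r (w (h) (g)))) = w(1, 3) = 2
  u = 0
  g = 4
  h = 1
  (t (u) (g) (h)) = t(0, 4, 1) = 3
  u = 0
  (r (u)) = r(0,) = 4
  (w (t (u) (g) (h)) (r (u))) = w(3, 4) = 1
  (r (w (t (u) (g) (h)) (r (u)))) = r(1,) = 0
  h = 1
  u = 0
  (r (u)) = r(0,) = 4
  (w (h) (r (u))) = w(1, 4) = 2
  g = 4
  u = 0
  u = 0
  (r (u)) = r(0,) = 4
  u = 0
  g = 4
  h = 1
  (t (u) (g) (h)) = t(0, 4, 1) = 3
  (t (u) (r (u)) (t (u) (g) (h))) = t(0, 4, 3) = 1
  (t (w (h) (r (u))) (g) (t (u) (r (u)) (t (u) (g) (h)))) = t(2, 4, 1) = 2
  (t (w (t (w (h) (g)) (r (u)) (t (u) (g) (h))) (r (w (h) (g)))) (r (w (t (u) (g) (h)) (r (u)))) (t (w (h) (r (u))) (g) (t (u) (r (u)) (t (u) (g) (h))))) = t(2, 0, 2) = 0

value = 0


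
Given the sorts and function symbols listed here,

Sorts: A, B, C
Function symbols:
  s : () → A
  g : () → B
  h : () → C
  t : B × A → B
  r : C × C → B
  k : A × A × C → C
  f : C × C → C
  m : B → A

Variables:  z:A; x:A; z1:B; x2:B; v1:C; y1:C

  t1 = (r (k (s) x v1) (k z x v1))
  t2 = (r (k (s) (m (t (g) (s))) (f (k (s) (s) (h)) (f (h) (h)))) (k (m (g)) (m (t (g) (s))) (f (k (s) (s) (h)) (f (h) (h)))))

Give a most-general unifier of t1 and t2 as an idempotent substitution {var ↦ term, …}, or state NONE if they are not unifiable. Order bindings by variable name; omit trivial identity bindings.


{v1 ↦ (f (k (s) (s) (h)) (f (h) (h))), x ↦ (m (t (g) (s))), z ↦ (m (g))}


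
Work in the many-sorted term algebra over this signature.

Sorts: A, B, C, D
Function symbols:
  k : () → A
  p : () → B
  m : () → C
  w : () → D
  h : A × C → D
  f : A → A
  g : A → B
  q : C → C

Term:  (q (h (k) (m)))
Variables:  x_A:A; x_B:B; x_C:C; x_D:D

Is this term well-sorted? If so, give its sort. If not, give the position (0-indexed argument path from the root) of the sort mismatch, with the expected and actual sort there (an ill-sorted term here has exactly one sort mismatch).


    (k) : A
    (m) : C
  (h (k) (m)) : D
(q (h (k) (m))) : ✗ arg 0 at [0] has sort D, expected C

ill-sorted at position [0]: expected C, got D


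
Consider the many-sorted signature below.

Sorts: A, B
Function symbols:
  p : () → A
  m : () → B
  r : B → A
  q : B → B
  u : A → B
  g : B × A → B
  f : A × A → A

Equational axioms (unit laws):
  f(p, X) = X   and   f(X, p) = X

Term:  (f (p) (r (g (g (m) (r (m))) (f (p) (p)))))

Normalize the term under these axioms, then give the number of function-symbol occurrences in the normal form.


1. (f (p) (r (g (g (m) (r (m))) (f (p) (p)))))  →  (r (g (g (m) (r (m))) (f (p) (p))))
2. (r (g (g (m) (r (m))) (f (p) (p))))  →  (r (g (g (m) (r (m))) (p)))
normal form: (r (g (g (m) (r (m))) (p)))

size = 7


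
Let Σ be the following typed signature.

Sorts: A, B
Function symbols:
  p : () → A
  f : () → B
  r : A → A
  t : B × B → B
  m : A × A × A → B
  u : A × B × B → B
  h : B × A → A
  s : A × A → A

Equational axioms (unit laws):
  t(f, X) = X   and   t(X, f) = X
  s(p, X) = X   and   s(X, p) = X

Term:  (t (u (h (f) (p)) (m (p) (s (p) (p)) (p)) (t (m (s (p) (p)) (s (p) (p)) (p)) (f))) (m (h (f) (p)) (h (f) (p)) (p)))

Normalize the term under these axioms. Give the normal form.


normal form = (t (u (h (f) (p)) (m (p) (p) (p)) (m (p) (p) (p))) (m (h (f) (p)) (h (f) (p)) (p)))

1. (t (u (h (f) (p)) (m (p) (s (p) (p)) (p)) (t (m (s (p) (p)) (s (p) (p)) (p)) (f))) (m (h (f) (p)) (h (f) (p)) (p)))  →  (t (u (h (f) (p)) (m (p) (p) (p)) (t (m (s (p) (p)) (s (p) (p)) (p)) (f))) (m (h (f) (p)) (h (f) (p)) (p)))
2. (t (u (h (f) (p)) (m (p) (p) (p)) (t (m (s (p) (p)) (s (p) (p)) (p)) (f))) (m (h (f) (p)) (h (f) (p)) (p)))  →  (t (u (h (f) (p)) (m (p) (p) (p)) (m (s (p) (p)) (s (p) (p)) (p))) (m (h (f) (p)) (h (f) (p)) (p)))
3. (t (u (h (f) (p)) (m (p) (p) (p)) (m (s (p) (p)) (s (p) (p)) (p))) (m (h (f) (p)) (h (f) (p)) (p)))  →  (t (u (h (f) (p)) (m (p) (p) (p)) (m (p) (s (p) (p)) (p))) (m (h (f) (p)) (h (f) (p)) (p)))
4. (t (u (h (f) (p)) (m (p) (p) (p)) (m (p) (s (p) (p)) (p))) (m (h (f) (p)) (h (f) (p)) (p)))  →  (t (u (h (f) (p)) (m (p) (p) (p)) (m (p) (p) (p))) (m (h (f) (p)) (h (f) (p)) (p)))


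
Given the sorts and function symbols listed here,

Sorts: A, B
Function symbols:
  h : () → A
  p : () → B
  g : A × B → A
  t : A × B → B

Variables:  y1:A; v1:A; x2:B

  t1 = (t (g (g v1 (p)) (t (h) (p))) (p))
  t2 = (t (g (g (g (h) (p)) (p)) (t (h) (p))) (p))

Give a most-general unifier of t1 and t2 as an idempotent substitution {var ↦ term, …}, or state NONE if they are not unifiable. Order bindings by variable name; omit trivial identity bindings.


{v1 ↦ (g (h) (p))}


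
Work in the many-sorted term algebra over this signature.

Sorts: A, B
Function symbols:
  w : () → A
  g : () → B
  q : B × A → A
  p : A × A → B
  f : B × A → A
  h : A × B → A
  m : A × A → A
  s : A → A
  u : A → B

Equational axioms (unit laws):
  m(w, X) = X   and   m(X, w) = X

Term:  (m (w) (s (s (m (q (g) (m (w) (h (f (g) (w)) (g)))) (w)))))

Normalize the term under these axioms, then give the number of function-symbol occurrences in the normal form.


size = 9

1. (m (w) (s (s (m (q (g) (m (w) (h (f (g) (w)) (g)))) (w)))))  →  (s (s (m (q (g) (m (w) (h (f (g) (w)) (g)))) (w))))
2. (s (s (m (q (g) (m (w) (h (f (g) (w)) (g)))) (w))))  →  (s (s (q (g) (m (w) (h (f (g) (w)) (g))))))
3. (s (s (q (g) (m (w) (h (f (g) (w)) (g))))))  →  (s (s (q (g) (h (f (g) (w)) (g)))))
normal form: (s (s (q (g) (h (f (g) (w)) (g)))))


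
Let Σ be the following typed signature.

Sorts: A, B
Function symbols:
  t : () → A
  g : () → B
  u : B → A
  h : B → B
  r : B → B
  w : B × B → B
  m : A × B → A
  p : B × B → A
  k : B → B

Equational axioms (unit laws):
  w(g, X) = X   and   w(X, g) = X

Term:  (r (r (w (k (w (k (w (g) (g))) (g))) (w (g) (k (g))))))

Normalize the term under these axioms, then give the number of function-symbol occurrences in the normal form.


size = 8

1. (r (r (w (k (w (k (w (g) (g))) (g))) (w (g) (k (g))))))  →  (r (r (w (k (k (w (g) (g)))) (w (g) (k (g))))))
2. (r (r (w (k (k (w (g) (g)))) (w (g) (k (g))))))  →  (r (r (w (k (k (g))) (w (g) (k (g))))))
3. (r (r (w (k (k (g))) (w (g) (k (g))))))  →  (r (r (w (k (k (g))) (k (g)))))
normal form: (r (r (w (k (k (g))) (k (g)))))


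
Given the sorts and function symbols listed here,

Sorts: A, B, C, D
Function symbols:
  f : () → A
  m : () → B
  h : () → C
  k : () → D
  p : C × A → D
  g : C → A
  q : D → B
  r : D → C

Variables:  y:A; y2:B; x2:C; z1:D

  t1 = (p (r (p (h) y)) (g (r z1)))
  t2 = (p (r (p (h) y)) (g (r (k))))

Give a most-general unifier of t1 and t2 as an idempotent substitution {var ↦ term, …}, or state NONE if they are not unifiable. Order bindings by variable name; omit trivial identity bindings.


{z1 ↦ (k)}


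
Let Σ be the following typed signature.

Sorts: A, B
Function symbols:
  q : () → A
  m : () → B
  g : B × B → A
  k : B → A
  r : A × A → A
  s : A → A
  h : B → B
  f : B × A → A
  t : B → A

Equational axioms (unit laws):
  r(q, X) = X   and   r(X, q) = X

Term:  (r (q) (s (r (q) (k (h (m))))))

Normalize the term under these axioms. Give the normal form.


normal form = (s (k (h (m))))

1. (r (q) (s (r (q) (k (h (m))))))  →  (s (r (q) (k (h (m)))))
2. (s (r (q) (k (h (m)))))  →  (s (k (h (m))))


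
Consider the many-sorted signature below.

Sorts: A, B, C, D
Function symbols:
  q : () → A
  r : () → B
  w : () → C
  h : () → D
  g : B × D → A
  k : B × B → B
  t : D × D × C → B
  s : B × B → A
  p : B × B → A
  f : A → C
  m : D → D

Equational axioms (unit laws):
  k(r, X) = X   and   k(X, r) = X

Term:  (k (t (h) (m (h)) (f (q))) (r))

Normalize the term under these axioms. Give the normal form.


1. (k (t (h) (m (h)) (f (q))) (r))  →  (t (h) (m (h)) (f (q)))

normal form = (t (h) (m (h)) (f (q)))


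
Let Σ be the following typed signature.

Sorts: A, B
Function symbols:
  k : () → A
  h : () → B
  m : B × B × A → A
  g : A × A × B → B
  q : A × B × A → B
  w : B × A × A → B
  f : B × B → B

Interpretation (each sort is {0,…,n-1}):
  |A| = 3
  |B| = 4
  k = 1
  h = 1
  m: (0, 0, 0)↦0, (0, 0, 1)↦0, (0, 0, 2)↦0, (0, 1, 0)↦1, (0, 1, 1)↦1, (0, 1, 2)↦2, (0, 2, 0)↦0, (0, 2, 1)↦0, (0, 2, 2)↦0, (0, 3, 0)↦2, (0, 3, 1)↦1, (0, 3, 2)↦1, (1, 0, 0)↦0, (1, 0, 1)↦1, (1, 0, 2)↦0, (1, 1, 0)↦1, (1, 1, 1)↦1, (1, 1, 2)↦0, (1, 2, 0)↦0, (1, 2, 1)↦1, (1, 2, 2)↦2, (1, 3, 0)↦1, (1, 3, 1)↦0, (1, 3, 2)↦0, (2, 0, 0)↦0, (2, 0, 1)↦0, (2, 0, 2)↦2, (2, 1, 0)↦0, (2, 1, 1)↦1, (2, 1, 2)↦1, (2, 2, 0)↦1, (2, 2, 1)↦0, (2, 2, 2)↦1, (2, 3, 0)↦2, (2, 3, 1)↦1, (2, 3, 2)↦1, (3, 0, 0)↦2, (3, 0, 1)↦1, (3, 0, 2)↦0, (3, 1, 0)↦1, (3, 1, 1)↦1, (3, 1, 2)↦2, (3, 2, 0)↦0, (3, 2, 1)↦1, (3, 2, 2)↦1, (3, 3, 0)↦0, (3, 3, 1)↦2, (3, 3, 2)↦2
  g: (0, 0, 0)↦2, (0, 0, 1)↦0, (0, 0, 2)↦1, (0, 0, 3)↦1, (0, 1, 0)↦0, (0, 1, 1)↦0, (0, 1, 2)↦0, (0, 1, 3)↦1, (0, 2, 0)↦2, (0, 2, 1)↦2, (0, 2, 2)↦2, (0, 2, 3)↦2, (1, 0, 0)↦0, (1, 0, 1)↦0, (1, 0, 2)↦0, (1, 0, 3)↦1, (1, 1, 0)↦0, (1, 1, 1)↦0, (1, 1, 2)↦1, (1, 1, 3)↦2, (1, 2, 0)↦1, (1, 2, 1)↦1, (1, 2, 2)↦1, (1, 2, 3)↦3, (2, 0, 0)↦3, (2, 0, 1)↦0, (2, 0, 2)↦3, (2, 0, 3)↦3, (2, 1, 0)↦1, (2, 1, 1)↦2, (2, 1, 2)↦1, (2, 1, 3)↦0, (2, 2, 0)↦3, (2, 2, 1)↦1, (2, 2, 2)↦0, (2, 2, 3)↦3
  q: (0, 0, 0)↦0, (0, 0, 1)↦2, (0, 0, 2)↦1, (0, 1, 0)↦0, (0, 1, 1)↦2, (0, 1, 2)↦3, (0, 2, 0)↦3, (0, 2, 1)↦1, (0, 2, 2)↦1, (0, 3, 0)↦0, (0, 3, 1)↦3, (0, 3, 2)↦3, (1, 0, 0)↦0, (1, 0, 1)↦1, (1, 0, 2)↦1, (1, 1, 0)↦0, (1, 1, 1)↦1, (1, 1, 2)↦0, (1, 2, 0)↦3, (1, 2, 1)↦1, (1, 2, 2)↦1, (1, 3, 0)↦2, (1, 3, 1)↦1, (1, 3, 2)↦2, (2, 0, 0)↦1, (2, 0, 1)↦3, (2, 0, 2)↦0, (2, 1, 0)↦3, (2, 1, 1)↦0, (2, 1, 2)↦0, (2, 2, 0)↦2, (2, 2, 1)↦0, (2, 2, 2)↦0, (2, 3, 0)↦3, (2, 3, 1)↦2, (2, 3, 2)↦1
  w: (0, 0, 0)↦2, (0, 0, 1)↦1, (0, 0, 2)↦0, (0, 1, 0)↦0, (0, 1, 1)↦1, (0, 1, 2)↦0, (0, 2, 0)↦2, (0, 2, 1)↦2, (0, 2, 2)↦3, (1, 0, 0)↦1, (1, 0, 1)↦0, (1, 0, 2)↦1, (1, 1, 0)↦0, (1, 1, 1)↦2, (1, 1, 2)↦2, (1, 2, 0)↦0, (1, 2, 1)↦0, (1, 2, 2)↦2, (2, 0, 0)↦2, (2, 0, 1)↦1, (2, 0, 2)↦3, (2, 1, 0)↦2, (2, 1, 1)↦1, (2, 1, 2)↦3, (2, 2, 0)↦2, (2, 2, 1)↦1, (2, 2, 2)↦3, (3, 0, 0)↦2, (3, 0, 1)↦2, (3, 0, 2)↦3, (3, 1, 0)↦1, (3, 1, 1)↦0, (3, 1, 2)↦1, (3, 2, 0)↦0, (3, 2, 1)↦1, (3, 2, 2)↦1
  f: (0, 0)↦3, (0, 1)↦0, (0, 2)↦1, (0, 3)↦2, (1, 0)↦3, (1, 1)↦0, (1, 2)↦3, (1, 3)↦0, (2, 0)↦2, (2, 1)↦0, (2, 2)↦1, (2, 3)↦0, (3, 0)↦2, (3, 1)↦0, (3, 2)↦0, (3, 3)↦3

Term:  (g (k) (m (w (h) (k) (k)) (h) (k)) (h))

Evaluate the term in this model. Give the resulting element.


value = 0

  k = 1
  h = 1
  k = 1
  k = 1
  (w (h) (k) (k)) = w(1, 1, 1) = 2
  h = 1
  k = 1
  (m (w (h) (k) (k)) (h) (k)) = m(2, 1, 1) = 1
  h = 1
  (g (k) (m (w (h) (k) (k)) (h) (k)) (h)) = g(1, 1, 1) = 0


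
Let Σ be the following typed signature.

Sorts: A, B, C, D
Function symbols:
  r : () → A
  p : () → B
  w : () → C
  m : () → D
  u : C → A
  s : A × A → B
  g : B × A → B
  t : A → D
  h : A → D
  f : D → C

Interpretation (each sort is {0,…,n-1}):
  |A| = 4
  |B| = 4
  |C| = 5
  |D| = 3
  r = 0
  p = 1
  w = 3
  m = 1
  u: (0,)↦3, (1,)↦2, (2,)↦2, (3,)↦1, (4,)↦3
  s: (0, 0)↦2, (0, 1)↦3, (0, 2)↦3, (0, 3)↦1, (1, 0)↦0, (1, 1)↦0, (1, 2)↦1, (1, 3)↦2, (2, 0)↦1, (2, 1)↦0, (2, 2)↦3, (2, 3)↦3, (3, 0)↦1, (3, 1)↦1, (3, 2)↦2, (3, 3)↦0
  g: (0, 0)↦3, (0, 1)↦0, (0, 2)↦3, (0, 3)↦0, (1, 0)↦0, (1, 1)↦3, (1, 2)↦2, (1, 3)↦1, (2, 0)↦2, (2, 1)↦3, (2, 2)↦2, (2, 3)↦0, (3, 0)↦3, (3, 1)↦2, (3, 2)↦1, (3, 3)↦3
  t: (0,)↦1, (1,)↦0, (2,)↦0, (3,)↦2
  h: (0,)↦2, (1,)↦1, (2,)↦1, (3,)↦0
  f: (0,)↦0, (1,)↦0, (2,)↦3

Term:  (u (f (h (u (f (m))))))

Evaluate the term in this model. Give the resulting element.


  m = 1
  (f (m)) = f(1,) = 0
  (u (f (m))) = u(0,) = 3
  (h (u (f (m)))) = h(3,) = 0
  (f (h (u (f (m))))) = f(0,) = 0
  (u (f (h (u (f (m)))))) = u(0,) = 3

value = 3


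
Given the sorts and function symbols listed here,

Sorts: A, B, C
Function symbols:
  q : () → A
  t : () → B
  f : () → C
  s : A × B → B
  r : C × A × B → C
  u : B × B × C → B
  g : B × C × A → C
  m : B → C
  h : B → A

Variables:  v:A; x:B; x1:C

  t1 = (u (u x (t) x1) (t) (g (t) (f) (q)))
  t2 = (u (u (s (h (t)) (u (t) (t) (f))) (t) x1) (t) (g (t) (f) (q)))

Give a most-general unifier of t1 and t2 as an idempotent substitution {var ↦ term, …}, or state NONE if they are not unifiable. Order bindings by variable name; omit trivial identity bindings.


{x ↦ (s (h (t)) (u (t) (t) (f)))}


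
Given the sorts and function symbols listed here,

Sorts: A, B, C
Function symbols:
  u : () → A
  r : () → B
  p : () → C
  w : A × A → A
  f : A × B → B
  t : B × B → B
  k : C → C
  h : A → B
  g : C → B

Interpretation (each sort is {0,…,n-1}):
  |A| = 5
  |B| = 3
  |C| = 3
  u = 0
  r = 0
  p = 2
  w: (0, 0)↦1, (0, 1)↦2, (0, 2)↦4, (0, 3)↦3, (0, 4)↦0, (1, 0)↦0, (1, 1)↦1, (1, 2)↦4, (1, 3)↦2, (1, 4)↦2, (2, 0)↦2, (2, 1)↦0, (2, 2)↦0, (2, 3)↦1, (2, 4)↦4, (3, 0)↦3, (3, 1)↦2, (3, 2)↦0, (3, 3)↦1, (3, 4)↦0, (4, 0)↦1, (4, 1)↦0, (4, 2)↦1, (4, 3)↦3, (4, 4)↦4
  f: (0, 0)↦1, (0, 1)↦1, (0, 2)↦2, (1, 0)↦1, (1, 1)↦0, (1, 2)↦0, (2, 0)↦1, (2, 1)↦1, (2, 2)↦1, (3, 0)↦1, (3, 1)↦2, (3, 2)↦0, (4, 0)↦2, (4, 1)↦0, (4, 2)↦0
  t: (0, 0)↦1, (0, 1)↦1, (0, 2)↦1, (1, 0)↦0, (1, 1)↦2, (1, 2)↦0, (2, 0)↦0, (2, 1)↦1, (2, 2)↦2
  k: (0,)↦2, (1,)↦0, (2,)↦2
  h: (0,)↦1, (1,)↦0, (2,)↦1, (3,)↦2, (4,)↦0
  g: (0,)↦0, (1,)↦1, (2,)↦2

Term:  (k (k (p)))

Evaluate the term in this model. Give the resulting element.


  p = 2
  (k (p)) = k(2,) = 2
  (k (k (p))) = k(2,) = 2

value = 2


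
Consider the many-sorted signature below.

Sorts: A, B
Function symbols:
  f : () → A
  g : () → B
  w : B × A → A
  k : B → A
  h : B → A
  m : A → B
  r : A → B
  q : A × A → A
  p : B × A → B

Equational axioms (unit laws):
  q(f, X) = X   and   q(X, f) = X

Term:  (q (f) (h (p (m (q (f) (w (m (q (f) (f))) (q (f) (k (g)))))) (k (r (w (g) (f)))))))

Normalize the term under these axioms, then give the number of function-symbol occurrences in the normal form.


size = 13

1. (q (f) (h (p (m (q (f) (w (m (q (f) (f))) (q (f) (k (g)))))) (k (r (w (g) (f)))))))  →  (h (p (m (q (f) (w (m (q (f) (f))) (q (f) (k (g)))))) (k (r (w (g) (f))))))
2. (h (p (m (q (f) (w (m (q (f) (f))) (q (f) (k (g)))))) (k (r (w (g) (f))))))  →  (h (p (m (w (m (q (f) (f))) (q (f) (k (g))))) (k (r (w (g) (f))))))
3. (h (p (m (w (m (q (f) (f))) (q (f) (k (g))))) (k (r (w (g) (f))))))  →  (h (p (m (w (m (f)) (q (f) (k (g))))) (k (r (w (g) (f))))))
4. (h (p (m (w (m (f)) (q (f) (k (g))))) (k (r (w (g) (f))))))  →  (h (p (m (w (m (f)) (k (g)))) (k (r (w (g) (f))))))
normal form: (h (p (m (w (m (f)) (k (g)))) (k (r (w (g) (f))))))


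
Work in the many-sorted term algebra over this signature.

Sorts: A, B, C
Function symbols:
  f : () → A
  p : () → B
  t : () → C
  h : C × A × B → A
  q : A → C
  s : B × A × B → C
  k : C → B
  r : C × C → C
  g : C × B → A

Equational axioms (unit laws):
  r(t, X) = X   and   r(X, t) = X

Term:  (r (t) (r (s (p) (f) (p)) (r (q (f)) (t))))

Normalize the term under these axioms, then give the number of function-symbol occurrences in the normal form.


1. (r (t) (r (s (p) (f) (p)) (r (q (f)) (t))))  →  (r (s (p) (f) (p)) (r (q (f)) (t)))
2. (r (s (p) (f) (p)) (r (q (f)) (t)))  →  (r (s (p) (f) (p)) (q (f)))
normal form: (r (s (p) (f) (p)) (q (f)))

size = 7


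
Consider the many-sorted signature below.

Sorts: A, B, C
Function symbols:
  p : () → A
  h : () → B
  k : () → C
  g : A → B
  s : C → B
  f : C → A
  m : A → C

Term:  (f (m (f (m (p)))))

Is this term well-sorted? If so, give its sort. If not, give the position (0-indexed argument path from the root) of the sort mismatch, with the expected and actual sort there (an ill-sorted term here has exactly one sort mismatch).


well-sorted; sort = A

        (p) : A
      (m (p)) : C
    (f (m (p))) : A
  (m (f (m (p)))) : C
(f (m (f (m (p))))) : A


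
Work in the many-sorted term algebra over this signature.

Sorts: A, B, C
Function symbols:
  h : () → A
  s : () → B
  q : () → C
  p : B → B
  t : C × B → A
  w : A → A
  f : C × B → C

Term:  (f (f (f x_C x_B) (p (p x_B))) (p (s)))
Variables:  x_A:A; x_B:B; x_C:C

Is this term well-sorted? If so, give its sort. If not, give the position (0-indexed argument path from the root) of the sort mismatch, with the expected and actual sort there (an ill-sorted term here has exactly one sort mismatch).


well-sorted; sort = C

      x_C : C
      x_B : B
    (f x_C x_B) : C
        x_B : B
      (p x_B) : B
    (p (p x_B)) : B
  (f (f x_C x_B) (p (p x_B))) : C
    (s) : B
  (p (s)) : B
(f (f (f x_C x_B) (p (p x_B))) (p (s))) : C


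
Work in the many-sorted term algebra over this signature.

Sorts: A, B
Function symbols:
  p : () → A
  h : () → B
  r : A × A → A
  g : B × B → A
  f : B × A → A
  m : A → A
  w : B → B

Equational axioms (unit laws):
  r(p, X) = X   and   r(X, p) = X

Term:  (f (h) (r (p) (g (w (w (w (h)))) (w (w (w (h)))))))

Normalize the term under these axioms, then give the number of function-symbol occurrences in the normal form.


1. (f (h) (r (p) (g (w (w (w (h)))) (w (w (w (h)))))))  →  (f (h) (g (w (w (w (h)))) (w (w (w (h))))))
normal form: (f (h) (g (w (w (w (h)))) (w (w (w (h))))))

size = 11


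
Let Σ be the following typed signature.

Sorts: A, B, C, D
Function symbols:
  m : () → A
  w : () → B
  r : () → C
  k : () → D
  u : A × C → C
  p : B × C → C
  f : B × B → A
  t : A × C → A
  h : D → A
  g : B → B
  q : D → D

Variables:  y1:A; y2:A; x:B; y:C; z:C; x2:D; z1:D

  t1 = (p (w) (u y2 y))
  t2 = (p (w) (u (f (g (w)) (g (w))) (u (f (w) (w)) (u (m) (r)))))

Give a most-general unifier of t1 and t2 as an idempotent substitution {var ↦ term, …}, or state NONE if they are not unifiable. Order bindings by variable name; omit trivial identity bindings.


{y ↦ (u (f (w) (w)) (u (m) (r))), y2 ↦ (f (g (w)) (g (w)))}


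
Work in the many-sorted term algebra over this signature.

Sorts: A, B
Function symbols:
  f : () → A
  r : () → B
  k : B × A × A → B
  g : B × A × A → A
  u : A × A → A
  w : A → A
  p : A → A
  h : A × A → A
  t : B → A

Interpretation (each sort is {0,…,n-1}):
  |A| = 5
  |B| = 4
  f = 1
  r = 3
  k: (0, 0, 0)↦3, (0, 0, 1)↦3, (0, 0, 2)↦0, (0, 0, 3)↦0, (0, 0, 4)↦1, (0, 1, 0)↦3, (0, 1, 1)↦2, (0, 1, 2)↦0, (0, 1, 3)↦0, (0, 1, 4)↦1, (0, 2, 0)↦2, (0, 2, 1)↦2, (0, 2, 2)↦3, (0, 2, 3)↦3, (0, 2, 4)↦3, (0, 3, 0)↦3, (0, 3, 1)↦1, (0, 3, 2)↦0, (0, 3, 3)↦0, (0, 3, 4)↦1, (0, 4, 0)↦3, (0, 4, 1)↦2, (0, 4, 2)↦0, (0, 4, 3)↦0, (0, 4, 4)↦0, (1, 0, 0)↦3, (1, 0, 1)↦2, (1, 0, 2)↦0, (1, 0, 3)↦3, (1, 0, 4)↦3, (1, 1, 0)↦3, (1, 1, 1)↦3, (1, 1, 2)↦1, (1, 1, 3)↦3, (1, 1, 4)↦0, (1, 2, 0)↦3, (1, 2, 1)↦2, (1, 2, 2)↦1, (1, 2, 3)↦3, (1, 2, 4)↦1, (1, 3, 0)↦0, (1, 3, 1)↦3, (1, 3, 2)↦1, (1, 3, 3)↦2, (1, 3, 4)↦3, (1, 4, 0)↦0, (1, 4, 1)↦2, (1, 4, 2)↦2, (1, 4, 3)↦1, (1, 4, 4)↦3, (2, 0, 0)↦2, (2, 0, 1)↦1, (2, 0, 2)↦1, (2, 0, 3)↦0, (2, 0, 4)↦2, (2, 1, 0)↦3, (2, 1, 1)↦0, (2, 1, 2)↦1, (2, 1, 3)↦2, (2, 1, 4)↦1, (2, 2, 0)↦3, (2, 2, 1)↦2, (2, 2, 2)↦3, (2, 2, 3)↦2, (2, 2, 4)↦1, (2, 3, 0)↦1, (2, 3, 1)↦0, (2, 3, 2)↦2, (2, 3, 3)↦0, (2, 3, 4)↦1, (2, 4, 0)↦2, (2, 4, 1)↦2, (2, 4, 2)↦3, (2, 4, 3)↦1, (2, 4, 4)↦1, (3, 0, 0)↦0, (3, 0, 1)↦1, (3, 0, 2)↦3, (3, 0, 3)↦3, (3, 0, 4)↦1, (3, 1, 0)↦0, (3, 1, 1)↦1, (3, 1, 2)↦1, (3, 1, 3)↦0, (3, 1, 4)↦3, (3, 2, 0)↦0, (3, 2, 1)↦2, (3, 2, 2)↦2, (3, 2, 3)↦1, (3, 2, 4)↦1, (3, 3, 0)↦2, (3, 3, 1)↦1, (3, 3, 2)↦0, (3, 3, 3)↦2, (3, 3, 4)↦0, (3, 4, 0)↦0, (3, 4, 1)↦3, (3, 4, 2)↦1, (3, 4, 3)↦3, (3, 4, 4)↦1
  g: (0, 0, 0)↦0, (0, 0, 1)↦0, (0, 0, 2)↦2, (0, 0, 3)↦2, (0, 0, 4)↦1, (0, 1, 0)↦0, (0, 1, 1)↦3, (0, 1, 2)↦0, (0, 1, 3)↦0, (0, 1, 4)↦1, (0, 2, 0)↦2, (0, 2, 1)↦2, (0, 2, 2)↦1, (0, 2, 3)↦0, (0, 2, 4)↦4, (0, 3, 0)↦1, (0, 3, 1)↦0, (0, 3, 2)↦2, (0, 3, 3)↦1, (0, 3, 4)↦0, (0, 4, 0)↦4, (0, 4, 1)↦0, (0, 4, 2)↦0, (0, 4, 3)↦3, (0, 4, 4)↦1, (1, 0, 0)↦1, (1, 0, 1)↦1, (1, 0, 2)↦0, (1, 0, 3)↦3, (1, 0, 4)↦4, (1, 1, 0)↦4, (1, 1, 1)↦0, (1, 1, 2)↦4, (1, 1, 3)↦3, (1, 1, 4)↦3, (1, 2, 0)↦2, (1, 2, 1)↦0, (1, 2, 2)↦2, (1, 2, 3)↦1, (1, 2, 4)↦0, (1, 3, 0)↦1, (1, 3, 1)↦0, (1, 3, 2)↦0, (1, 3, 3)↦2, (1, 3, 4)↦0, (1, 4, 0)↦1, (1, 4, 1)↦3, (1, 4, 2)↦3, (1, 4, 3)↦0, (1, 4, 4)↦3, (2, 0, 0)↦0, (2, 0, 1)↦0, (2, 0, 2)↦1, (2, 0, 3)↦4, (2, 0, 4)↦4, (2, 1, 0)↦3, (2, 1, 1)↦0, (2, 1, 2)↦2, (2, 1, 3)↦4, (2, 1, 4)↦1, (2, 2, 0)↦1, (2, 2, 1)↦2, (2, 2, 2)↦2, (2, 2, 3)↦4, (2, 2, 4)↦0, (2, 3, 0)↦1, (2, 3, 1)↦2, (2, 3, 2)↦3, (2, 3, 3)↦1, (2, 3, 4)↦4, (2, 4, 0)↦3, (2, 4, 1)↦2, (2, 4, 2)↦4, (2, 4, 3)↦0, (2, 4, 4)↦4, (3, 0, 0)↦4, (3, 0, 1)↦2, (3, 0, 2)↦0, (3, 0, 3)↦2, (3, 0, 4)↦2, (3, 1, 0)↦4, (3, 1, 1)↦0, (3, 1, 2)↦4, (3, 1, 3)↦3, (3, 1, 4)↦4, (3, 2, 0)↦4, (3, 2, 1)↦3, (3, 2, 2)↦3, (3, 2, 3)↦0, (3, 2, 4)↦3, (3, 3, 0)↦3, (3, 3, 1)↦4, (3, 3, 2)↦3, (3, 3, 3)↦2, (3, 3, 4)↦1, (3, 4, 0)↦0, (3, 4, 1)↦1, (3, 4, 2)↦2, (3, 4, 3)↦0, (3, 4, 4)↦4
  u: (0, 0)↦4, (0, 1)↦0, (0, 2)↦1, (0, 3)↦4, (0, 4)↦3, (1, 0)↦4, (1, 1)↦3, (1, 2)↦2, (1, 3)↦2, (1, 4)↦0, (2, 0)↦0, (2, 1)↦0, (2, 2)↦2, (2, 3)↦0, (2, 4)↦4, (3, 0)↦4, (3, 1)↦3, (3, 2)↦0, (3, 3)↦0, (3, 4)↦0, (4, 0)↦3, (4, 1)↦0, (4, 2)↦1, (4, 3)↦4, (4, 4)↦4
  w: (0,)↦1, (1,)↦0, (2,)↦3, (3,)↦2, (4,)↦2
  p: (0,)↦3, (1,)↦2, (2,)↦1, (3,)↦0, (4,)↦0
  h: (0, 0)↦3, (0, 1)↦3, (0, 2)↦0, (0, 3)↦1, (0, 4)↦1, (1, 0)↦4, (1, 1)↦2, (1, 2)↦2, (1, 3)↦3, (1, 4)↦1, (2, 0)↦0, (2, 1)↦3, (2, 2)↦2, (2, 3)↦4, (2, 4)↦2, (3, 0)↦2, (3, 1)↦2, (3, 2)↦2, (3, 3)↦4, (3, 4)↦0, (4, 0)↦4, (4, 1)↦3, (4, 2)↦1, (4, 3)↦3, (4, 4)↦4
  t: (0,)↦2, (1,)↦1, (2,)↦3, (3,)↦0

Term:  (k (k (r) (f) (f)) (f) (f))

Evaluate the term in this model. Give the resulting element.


value = 3

  r = 3
  f = 1
  f = 1
  (k (r) (f) (f)) = k(3, 1, 1) = 1
  f = 1
  f = 1
  (k (k (r) (f) (f)) (f) (f)) = k(1, 1, 1) = 3


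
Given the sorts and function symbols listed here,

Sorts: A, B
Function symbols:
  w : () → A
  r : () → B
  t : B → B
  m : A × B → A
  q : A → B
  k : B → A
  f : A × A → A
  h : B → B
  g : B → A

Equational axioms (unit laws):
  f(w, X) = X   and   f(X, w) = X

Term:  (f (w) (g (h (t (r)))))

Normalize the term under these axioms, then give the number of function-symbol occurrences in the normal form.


1. (f (w) (g (h (t (r)))))  →  (g (h (t (r))))
normal form: (g (h (t (r))))

size = 4


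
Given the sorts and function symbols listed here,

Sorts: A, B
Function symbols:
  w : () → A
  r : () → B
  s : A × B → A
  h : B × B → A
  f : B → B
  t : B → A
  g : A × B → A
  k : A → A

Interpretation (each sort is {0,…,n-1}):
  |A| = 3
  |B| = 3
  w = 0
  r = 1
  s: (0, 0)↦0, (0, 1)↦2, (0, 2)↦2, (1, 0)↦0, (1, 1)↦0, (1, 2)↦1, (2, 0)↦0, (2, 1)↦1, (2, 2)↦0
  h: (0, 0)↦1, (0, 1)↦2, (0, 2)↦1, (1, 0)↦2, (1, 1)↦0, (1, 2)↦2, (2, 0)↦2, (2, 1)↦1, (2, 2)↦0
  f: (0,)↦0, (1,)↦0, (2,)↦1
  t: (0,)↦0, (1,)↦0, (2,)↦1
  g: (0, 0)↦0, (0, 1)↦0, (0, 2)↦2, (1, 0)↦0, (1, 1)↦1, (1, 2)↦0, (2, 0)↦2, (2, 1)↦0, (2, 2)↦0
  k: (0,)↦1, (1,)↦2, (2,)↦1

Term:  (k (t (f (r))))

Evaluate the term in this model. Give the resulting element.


  r = 1
  (f (r)) = f(1,) = 0
  (t (f (r))) = t(0,) = 0
  (k (t (f (r)))) = k(0,) = 1

value = 1


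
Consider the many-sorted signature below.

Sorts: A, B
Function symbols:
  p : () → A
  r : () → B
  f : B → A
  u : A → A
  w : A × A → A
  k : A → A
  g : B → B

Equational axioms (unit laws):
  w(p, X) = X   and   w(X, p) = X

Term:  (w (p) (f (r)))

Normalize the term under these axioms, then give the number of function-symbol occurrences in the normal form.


size = 2

1. (w (p) (f (r)))  →  (f (r))
normal form: (f (r))


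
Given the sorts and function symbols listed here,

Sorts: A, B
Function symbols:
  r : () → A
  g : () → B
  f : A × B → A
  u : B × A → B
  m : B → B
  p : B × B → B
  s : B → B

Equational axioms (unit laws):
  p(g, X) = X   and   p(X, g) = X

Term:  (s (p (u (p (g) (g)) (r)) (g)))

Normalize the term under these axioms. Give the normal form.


normal form = (s (u (g) (r)))

1. (s (p (u (p (g) (g)) (r)) (g)))  →  (s (u (p (g) (g)) (r)))
2. (s (u (p (g) (g)) (r)))  →  (s (u (g) (r)))


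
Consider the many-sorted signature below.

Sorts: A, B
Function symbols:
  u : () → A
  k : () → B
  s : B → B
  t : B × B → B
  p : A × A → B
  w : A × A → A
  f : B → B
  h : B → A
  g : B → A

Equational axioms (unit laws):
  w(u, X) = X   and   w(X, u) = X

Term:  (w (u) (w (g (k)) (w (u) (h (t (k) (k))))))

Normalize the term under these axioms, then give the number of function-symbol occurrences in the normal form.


size = 7

1. (w (u) (w (g (k)) (w (u) (h (t (k) (k))))))  →  (w (g (k)) (w (u) (h (t (k) (k)))))
2. (w (g (k)) (w (u) (h (t (k) (k)))))  →  (w (g (k)) (h (t (k) (k))))
normal form: (w (g (k)) (h (t (k) (k))))


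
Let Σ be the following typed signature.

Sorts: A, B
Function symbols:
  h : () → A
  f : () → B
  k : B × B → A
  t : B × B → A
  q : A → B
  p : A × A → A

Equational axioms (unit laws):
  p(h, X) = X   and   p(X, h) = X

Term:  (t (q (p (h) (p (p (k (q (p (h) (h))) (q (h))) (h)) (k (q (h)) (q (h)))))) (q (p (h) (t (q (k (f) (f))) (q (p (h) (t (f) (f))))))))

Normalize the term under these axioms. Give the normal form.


normal form = (t (q (p (k (q (h)) (q (h))) (k (q (h)) (q (h))))) (q (t (q (k (f) (f))) (q (t (f) (f))))))

1. (t (q (p (h) (p (p (k (q (p (h) (h))) (q (h))) (h)) (k (q (h)) (q (h)))))) (q (p (h) (t (q (k (f) (f))) (q (p (h) (t (f) (f))))))))  →  (t (q (p (p (k (q (p (h) (h))) (q (h))) (h)) (k (q (h)) (q (h))))) (q (p (h) (t (q (k (f) (f))) (q (p (h) (t (f) (f))))))))
2. (t (q (p (p (k (q (p (h) (h))) (q (h))) (h)) (k (q (h)) (q (h))))) (q (p (h) (t (q (k (f) (f))) (q (p (h) (t (f) (f))))))))  →  (t (q (p (k (q (p (h) (h))) (q (h))) (k (q (h)) (q (h))))) (q (p (h) (t (q (k (f) (f))) (q (p (h) (t (f) (f))))))))
3. (t (q (p (k (q (p (h) (h))) (q (h))) (k (q (h)) (q (h))))) (q (p (h) (t (q (k (f) (f))) (q (p (h) (t (f) (f))))))))  →  (t (q (p (k (q (h)) (q (h))) (k (q (h)) (q (h))))) (q (p (h) (t (q (k (f) (f))) (q (p (h) (t (f) (f))))))))
4. (t (q (p (k (q (h)) (q (h))) (k (q (h)) (q (h))))) (q (p (h) (t (q (k (f) (f))) (q (p (h) (t (f) (f))))))))  →  (t (q (p (k (q (h)) (q (h))) (k (q (h)) (q (h))))) (q (t (q (k (f) (f))) (q (p (h) (t (f) (f)))))))
5. (t (q (p (k (q (h)) (q (h))) (k (q (h)) (q (h))))) (q (t (q (k (f) (f))) (q (p (h) (t (f) (f)))))))  →  (t (q (p (k (q (h)) (q (h))) (k (q (h)) (q (h))))) (q (t (q (k (f) (f))) (q (t (f) (f))))))


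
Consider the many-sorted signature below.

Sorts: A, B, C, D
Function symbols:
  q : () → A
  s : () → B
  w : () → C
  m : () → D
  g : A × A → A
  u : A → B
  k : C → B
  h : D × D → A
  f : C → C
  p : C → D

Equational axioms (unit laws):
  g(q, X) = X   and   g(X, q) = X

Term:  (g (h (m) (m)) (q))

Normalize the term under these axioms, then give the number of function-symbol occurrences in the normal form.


size = 3

1. (g (h (m) (m)) (q))  →  (h (m) (m))
normal form: (h (m) (m))


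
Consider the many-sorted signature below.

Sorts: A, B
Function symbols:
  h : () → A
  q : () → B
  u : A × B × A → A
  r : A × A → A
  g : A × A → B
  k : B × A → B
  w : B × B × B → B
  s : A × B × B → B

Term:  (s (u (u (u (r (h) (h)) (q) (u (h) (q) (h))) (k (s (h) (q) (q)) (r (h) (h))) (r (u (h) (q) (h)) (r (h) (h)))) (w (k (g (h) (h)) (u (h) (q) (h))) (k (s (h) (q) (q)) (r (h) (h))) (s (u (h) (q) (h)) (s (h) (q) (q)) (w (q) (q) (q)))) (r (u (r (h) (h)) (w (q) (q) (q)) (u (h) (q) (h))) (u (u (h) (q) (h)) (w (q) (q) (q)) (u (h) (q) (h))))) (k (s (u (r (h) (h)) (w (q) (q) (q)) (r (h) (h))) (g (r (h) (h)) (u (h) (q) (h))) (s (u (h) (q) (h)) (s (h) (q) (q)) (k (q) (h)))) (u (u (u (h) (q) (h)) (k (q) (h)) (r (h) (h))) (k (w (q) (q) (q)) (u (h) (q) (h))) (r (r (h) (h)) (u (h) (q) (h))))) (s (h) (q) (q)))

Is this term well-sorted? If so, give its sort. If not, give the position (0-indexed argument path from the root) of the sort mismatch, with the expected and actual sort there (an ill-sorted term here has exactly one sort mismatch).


well-sorted; sort = B

          (h) : A
          (h) : A
        (r (h) (h)) : A
        (q) : B
          (h) : A
          (q) : B
          (h) : A
        (u (h) (q) (h)) : A
      (u (r (h) (h)) (q) (u (h) (q) (h))) : A
          (h) : A
          (q) : B
          (q) : B
        (s (h) (q) (q)) : B
          (h) : A
          (h) : A
        (r (h) (h)) : A
      (k (s (h) (q) (q)) (r (h) (h))) : B
          (h) : A
          (q) : B
          (h) : A
        (u (h) (q) (h)) : A
          (h) : A
          (h) : A
        (r (h) (h)) : A
      (r (u (h) (q) (h)) (r (h) (h))) : A
    (u (u (r (h) (h)) (q) (u (h) (q) (h))) (k (s (h) (q) (q)) (r (h) (h))) (r (u (h) (q) (h)) (r (h) (h)))) : A
          (h) : A
          (h) : A
        (g (h) (h)) : B
          (h) : A
          (q) : B
          (h) : A
        (u (h) (q) (h)) : A
      (k (g (h) (h)) (u (h) (q) (h))) : B
          (h) : A
          (q) : B
          (q) : B
        (s (h) (q) (q)) : B
          (h) : A
          (h) : A
        (r (h) (h)) : A
      (k (s (h) (q) (q)) (r (h) (h))) : B
          (h) : A
          (q) : B
          (h) : A
        (u (h) (q) (h)) : A
          (h) : A
          (q) : B
          (q) : B
        (s (h) (q) (q)) : B
          (q) : B
          (q) : B
          (q) : B
        (w (q) (q) (q)) : B
      (s (u (h) (q) (h)) (s (h) (q) (q)) (w (q) (q) (q))) : B
    (w (k (g (h) (h)) (u (h) (q) (h))) (k (s (h) (q) (q)) (r (h) (h))) (s (u (h) (q) (h)) (s (h) (q) (q)) (w (q) (q) (q)))) : B
          (h) : A
          (h) : A
        (r (h) (h)) : A
          (q) : B
          (q) : B
          (q) : B
        (w (q) (q) (q)) : B
          (h) : A
          (q) : B
          (h) : A
        (u (h) (q) (h)) : A
      (u (r (h) (h)) (w (q) (q) (q)) (u (h) (q) (h))) : A
          (h) : A
          (q) : B
          (h) : A
        (u (h) (q) (h)) : A
          (q) : B
          (q) : B
          (q) : B
        (w (q) (q) (q)) : B
          (h) : A
          (q) : B
          (h) : A
        (u (h) (q) (h)) : A
      (u (u (h) (q) (h)) (w (q) (q) (q)) (u (h) (q) (h))) : A
    (r (u (r (h) (h)) (w (q) (q) (q)) (u (h) (q) (h))) (u (u (h) (q) (h)) (w (q) (q) (q)) (u (h) (q) (h)))) : A
  (u (u (u (r (h) (h)) (q) (u (h) (q) (h))) (k (s (h) (q) (q)) (r (h) (h))) (r (u (h) (q) (h)) (r (h) (h)))) (w (k (g (h) (h)) (u (h) (q) (h))) (k (s (h) (q) (q)) (r (h) (h))) (s (u (h) (q) (h)) (s (h) (q) (q)) (w (q) (q) (q)))) (r (u (r (h) (h)) (w (q) (q) (q)) (u (h) (q) (h))) (u (u (h) (q) (h)) (w (q) (q) (q)) (u (h) (q) (h))))) : A
          (h) : A
          (h) : A
        (r (h) (h)) : A
          (q) : B
          (q) : B
          (q) : B
        (w (q) (q) (q)) : B
          (h) : A
          (h) : A
        (r (h) (h)) : A
      (u (r (h) (h)) (w (q) (q) (q)) (r (h) (h))) : A
          (h) : A
          (h) : A
        (r (h) (h)) : A
          (h) : A
          (q) : B
          (h) : A
        (u (h) (q) (h)) : A
      (g (r (h) (h)) (u (h) (q) (h))) : B
          (h) : A
          (q) : B
          (h) : A
        (u (h) (q) (h)) : A
          (h) : A
          (q) : B
          (q) : B
        (s (h) (q) (q)) : B
          (q) : B
          (h) : A
        (k (q) (h)) : B
      (s (u (h) (q) (h)) (s (h) (q) (q)) (k (q) (h))) : B
    (s (u (r (h) (h)) (w (q) (q) (q)) (r (h) (h))) (g (r (h) (h)) (u (h) (q) (h))) (s (u (h) (q) (h)) (s (h) (q) (q)) (k (q) (h)))) : B
          (h) : A
          (q) : B
          (h) : A
        (u (h) (q) (h)) : A
          (q) : B
          (h) : A
        (k (q) (h)) : B
          (h) : A
          (h) : A
        (r (h) (h)) : A
      (u (u (h) (q) (h)) (k (q) (h)) (r (h) (h))) : A
          (q) : B
          (q) : B
          (q) : B
        (w (q) (q) (q)) : B
          (h) : A
          (q) : B
          (h) : A
        (u (h) (q) (h)) : A
      (k (w (q) (q) (q)) (u (h) (q) (h))) : B
          (h) : A
          (h) : A
        (r (h) (h)) : A
          (h) : A
          (q) : B
          (h) : A
        (u (h) (q) (h)) : A
      (r (r (h) (h)) (u (h) (q) (h))) : A
    (u (u (u (h) (q) (h)) (k (q) (h)) (r (h) (h))) (k (w (q) (q) (q)) (u (h) (q) (h))) (r (r (h) (h)) (u (h) (q) (h)))) : A
  (k (s (u (r (h) (h)) (w (q) (q) (q)) (r (h) (h))) (g (r (h) (h)) (u (h) (q) (h))) (s (u (h) (q) (h)) (s (h) (q) (q)) (k (q) (h)))) (u (u (u (h) (q) (h)) (k (q) (h)) (r (h) (h))) (k (w (q) (q) (q)) (u (h) (q) (h))) (r (r (h) (h)) (u (h) (q) (h))))) : B
    (h) : A
    (q) : B
    (q) : B
  (s (h) (q) (q)) : B
(s (u (u (u (r (h) (h)) (q) (u (h) (q) (h))) (k (s (h) (q) (q)) (r (h) (h))) (r (u (h) (q) (h)) (r (h) (h)))) (w (k (g (h) (h)) (u (h) (q) (h))) (k (s (h) (q) (q)) (r (h) (h))) (s (u (h) (q) (h)) (s (h) (q) (q)) (w (q) (q) (q)))) (r (u (r (h) (h)) (w (q) (q) (q)) (u (h) (q) (h))) (u (u (h) (q) (h)) (w (q) (q) (q)) (u (h) (q) (h))))) (k (s (u (r (h) (h)) (w (q) (q) (q)) (r (h) (h))) (g (r (h) (h)) (u (h) (q) (h))) (s (u (h) (q) (h)) (s (h) (q) (q)) (k (q) (h)))) (u (u (u (h) (q) (h)) (k (q) (h)) (r (h) (h))) (k (w (q) (q) (q)) (u (h) (q) (h))) (r (r (h) (h)) (u (h) (q) (h))))) (s (h) (q) (q))) : B
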